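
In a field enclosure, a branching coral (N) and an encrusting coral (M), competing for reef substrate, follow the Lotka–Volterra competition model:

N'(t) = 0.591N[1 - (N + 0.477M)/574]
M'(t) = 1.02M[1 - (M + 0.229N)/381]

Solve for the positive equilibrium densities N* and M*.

N* ≈ 440, M* ≈ 280

Setting both brackets to zero gives the nullclines N + 0.477M = 574 and 0.229N + M = 381.
Substituting M = 381 - 0.229N into the first: N(1 - 0.477·0.229) = 574 - 0.477·381.
So N* = 392/0.891 = 440, and then M* = 381 - 0.229·440 = 280.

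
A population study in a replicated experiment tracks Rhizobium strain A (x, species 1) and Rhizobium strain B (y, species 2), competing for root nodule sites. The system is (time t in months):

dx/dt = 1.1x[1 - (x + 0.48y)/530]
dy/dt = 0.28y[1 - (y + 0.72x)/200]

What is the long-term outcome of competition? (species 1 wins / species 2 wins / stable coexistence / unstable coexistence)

Compare the nullcline intercepts: K1/α12 = 530/0.48 = 1100 > K2 = 200; K2/α21 = 200/0.72 = 278 < K1 = 530.
Since the inequalities point opposite ways, species 1 can invade but species 2 cannot.

species 1 excludes species 2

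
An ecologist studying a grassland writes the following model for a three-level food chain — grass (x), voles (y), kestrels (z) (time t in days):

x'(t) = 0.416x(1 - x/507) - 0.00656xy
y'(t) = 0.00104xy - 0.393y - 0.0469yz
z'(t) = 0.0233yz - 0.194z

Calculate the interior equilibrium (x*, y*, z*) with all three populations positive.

x* ≈ 440, y* ≈ 8.33, z* ≈ 1.39

From dz/dt = 0: 0.0233y* = 0.194, so y* = 8.33.
From dx/dt = 0: 0.416(1 - x*/507) = 0.00656·8.33, giving x* = 507·(1 - 0.131) = 440.
From dy/dt = 0: 0.00104·440 - 0.393 = 0.0469z*, so z* = 0.065/0.0469 = 1.39.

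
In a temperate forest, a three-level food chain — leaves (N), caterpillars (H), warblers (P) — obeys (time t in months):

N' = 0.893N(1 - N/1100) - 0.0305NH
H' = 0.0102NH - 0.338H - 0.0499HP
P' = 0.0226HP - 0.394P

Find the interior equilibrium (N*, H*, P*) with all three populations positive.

N* ≈ 445, H* ≈ 17.4, P* ≈ 84.2

From dP/dt = 0: 0.0226H* = 0.394, so H* = 17.4.
From dN/dt = 0: 0.893(1 - N*/1100) = 0.0305·17.4, giving N* = 1100·(1 - 0.595) = 445.
From dH/dt = 0: 0.0102·445 - 0.338 = 0.0499P*, so P* = 4.2/0.0499 = 84.2.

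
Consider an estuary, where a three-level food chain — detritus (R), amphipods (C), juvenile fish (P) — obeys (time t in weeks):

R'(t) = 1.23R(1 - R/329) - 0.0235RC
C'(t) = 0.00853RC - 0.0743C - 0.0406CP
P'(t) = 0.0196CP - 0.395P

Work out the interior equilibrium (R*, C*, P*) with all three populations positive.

From dP/dt = 0: 0.0196C* = 0.395, so C* = 20.2.
From dR/dt = 0: 1.23(1 - R*/329) = 0.0235·20.2, giving R* = 329·(1 - 0.385) = 202.
From dC/dt = 0: 0.00853·202 - 0.0743 = 0.0406P*, so P* = 1.65/0.0406 = 40.7.

R* ≈ 202, C* ≈ 20.2, P* ≈ 40.7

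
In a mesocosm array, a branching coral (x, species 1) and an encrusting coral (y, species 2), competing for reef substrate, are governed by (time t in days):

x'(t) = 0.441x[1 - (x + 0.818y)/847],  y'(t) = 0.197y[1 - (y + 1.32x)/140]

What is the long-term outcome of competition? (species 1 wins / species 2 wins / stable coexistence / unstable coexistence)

Compare the nullcline intercepts: K1/α12 = 847/0.818 = 1040 > K2 = 140; K2/α21 = 140/1.32 = 106 < K1 = 847.
Since the inequalities point opposite ways, species 1 can invade but species 2 cannot.

species 1 excludes species 2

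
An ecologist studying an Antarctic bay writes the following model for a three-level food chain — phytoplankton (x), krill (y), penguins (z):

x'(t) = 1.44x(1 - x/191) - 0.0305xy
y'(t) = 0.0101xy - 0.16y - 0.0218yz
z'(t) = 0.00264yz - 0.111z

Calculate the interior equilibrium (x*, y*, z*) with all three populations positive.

From dz/dt = 0: 0.00264y* = 0.111, so y* = 42.
From dx/dt = 0: 1.44(1 - x*/191) = 0.0305·42, giving x* = 191·(1 - 0.891) = 20.9.
From dy/dt = 0: 0.0101·20.9 - 0.16 = 0.0218z*, so z* = 0.0511/0.0218 = 2.35.

x* ≈ 20.9, y* ≈ 42, z* ≈ 2.35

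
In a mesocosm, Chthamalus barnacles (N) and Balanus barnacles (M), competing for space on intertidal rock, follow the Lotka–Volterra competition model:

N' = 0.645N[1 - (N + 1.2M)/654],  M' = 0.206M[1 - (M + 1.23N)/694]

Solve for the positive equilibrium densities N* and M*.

N* ≈ 376, M* ≈ 232

Setting both brackets to zero gives the nullclines N + 1.2M = 654 and 1.23N + M = 694.
Substituting M = 694 - 1.23N into the first: N(1 - 1.2·1.23) = 654 - 1.2·694.
So N* = -179/-0.476 = 376, and then M* = 694 - 1.23·376 = 232.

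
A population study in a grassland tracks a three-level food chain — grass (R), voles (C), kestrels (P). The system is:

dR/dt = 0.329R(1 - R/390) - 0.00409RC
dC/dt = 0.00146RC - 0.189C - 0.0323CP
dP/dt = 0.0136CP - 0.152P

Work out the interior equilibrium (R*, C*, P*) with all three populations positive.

From dP/dt = 0: 0.0136C* = 0.152, so C* = 11.2.
From dR/dt = 0: 0.329(1 - R*/390) = 0.00409·11.2, giving R* = 390·(1 - 0.139) = 336.
From dC/dt = 0: 0.00146·336 - 0.189 = 0.0323P*, so P* = 0.301/0.0323 = 9.33.

R* ≈ 336, C* ≈ 11.2, P* ≈ 9.33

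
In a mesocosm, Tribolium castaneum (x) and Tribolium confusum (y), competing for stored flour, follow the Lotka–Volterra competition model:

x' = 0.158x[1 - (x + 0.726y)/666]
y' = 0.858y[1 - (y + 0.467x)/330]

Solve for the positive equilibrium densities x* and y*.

x* ≈ 645, y* ≈ 28.7

Setting both brackets to zero gives the nullclines x + 0.726y = 666 and 0.467x + y = 330.
Substituting y = 330 - 0.467x into the first: x(1 - 0.726·0.467) = 666 - 0.726·330.
So x* = 426/0.661 = 645, and then y* = 330 - 0.467·645 = 28.7.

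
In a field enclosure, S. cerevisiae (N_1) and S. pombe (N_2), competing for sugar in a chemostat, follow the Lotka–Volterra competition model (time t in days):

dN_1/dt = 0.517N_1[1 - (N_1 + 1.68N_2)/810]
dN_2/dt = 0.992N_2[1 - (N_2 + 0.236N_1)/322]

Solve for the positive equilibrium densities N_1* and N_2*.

N_1* ≈ 446, N_2* ≈ 217

Setting both brackets to zero gives the nullclines N_1 + 1.68N_2 = 810 and 0.236N_1 + N_2 = 322.
Substituting N_2 = 322 - 0.236N_1 into the first: N_1(1 - 1.68·0.236) = 810 - 1.68·322.
So N_1* = 269/0.604 = 446, and then N_2* = 322 - 0.236·446 = 217.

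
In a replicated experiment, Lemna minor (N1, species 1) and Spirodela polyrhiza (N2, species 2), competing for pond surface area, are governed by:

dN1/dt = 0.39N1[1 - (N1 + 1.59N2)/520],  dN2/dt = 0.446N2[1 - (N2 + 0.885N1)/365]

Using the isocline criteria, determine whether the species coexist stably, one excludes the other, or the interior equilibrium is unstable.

Compare the nullcline intercepts: K1/α12 = 520/1.59 = 327 < K2 = 365; K2/α21 = 365/0.885 = 412 < K1 = 520.
Since both are reversed, neither can invade when rare; the interior point is a saddle.

unstable coexistence (outcome depends on initial conditions)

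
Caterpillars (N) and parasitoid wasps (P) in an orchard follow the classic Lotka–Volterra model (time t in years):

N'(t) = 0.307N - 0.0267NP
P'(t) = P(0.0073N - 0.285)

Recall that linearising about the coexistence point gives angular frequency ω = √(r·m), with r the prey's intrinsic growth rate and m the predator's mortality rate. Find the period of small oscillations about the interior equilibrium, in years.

Here r = 0.307 and m = 0.285, so r·m = 0.0875.
ω = √0.0875 = 0.296 per year, hence T = 2π/ω ≈ 21.2 years.

T ≈ 21.2 years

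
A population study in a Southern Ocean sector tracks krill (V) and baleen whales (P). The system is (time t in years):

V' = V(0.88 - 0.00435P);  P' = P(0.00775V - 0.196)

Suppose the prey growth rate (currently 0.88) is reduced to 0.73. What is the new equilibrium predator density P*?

P* ≈ 168

At the interior fixed point, setting dV/dt = 0 with V > 0 fixes P* = (prey growth rate)/(VP coefficient) — independent of the other coefficients.
With the change, P* = 0.73/0.00435 = 168; it falls from 202.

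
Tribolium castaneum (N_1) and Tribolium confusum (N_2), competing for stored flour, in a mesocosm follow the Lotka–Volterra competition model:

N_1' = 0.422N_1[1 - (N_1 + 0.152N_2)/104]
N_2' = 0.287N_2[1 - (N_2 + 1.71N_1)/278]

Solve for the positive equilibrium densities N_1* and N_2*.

N_1* ≈ 83.4, N_2* ≈ 135

Setting both brackets to zero gives the nullclines N_1 + 0.152N_2 = 104 and 1.71N_1 + N_2 = 278.
Substituting N_2 = 278 - 1.71N_1 into the first: N_1(1 - 0.152·1.71) = 104 - 0.152·278.
So N_1* = 61.7/0.74 = 83.4, and then N_2* = 278 - 1.71·83.4 = 135.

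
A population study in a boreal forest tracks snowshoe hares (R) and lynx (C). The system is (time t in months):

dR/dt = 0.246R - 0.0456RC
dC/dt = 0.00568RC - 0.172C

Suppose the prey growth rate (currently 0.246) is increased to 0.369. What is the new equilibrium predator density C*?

C* ≈ 8.09

At the interior fixed point, setting dR/dt = 0 with R > 0 fixes C* = (prey growth rate)/(RC coefficient) — independent of the other coefficients.
With the change, C* = 0.369/0.0456 = 8.09; it rises from 5.39.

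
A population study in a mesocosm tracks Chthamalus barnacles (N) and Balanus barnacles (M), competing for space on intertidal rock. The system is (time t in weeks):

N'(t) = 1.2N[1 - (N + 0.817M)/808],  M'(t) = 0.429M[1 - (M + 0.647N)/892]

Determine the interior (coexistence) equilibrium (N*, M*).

Setting both brackets to zero gives the nullclines N + 0.817M = 808 and 0.647N + M = 892.
Substituting M = 892 - 0.647N into the first: N(1 - 0.817·0.647) = 808 - 0.817·892.
So N* = 79.2/0.471 = 168, and then M* = 892 - 0.647·168 = 783.

N* ≈ 168, M* ≈ 783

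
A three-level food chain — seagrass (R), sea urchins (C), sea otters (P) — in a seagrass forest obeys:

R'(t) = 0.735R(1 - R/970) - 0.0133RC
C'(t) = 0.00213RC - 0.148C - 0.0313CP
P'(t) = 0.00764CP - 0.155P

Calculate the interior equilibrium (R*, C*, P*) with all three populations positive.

From dP/dt = 0: 0.00764C* = 0.155, so C* = 20.3.
From dR/dt = 0: 0.735(1 - R*/970) = 0.0133·20.3, giving R* = 970·(1 - 0.367) = 614.
From dC/dt = 0: 0.00213·614 - 0.148 = 0.0313P*, so P* = 1.16/0.0313 = 37.

R* ≈ 614, C* ≈ 20.3, P* ≈ 37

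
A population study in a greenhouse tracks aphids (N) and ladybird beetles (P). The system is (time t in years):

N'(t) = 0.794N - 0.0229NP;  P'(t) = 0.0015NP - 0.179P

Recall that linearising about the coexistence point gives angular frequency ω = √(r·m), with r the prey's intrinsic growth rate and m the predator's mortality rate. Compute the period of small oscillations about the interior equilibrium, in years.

Here r = 0.794 and m = 0.179, so r·m = 0.142.
ω = √0.142 = 0.377 per year, hence T = 2π/ω ≈ 16.7 years.

T ≈ 16.7 years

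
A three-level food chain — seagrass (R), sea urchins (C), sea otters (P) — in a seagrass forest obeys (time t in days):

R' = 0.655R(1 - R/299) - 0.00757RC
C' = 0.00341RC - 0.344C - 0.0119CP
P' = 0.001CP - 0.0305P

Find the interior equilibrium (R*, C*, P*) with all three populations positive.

R* ≈ 194, C* ≈ 30.5, P* ≈ 26.6

From dP/dt = 0: 0.001C* = 0.0305, so C* = 30.5.
From dR/dt = 0: 0.655(1 - R*/299) = 0.00757·30.5, giving R* = 299·(1 - 0.352) = 194.
From dC/dt = 0: 0.00341·194 - 0.344 = 0.0119P*, so P* = 0.316/0.0119 = 26.6.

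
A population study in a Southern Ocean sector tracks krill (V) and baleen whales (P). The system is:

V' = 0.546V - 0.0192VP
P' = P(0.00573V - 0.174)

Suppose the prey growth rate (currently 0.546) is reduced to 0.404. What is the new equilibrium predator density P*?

P* ≈ 21

At the interior fixed point, setting dV/dt = 0 with V > 0 fixes P* = (prey growth rate)/(VP coefficient) — independent of the other coefficients.
With the change, P* = 0.404/0.0192 = 21; it falls from 28.4.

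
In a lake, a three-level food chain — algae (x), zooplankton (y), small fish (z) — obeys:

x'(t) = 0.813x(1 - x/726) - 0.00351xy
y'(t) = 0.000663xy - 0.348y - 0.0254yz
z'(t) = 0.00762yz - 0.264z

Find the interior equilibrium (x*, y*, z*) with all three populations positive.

From dz/dt = 0: 0.00762y* = 0.264, so y* = 34.6.
From dx/dt = 0: 0.813(1 - x*/726) = 0.00351·34.6, giving x* = 726·(1 - 0.15) = 617.
From dy/dt = 0: 0.000663·617 - 0.348 = 0.0254z*, so z* = 0.0613/0.0254 = 2.41.

x* ≈ 617, y* ≈ 34.6, z* ≈ 2.41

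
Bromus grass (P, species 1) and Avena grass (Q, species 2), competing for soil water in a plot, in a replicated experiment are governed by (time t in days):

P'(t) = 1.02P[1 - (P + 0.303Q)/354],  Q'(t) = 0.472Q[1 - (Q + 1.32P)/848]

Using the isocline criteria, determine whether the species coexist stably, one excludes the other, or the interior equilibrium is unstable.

stable coexistence

Compare the nullcline intercepts: K1/α12 = 354/0.303 = 1170 > K2 = 848; K2/α21 = 848/1.32 = 642 > K1 = 354.
Since both inequalities hold, each species can invade when rare, so the interior equilibrium is stable.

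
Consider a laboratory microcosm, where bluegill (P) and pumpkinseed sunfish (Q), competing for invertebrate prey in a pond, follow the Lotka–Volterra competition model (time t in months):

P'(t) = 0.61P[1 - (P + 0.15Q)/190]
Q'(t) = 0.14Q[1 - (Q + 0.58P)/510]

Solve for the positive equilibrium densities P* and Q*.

Setting both brackets to zero gives the nullclines P + 0.15Q = 190 and 0.58P + Q = 510.
Substituting Q = 510 - 0.58P into the first: P(1 - 0.15·0.58) = 190 - 0.15·510.
So P* = 114/0.913 = 124, and then Q* = 510 - 0.58·124 = 438.

P* ≈ 124, Q* ≈ 438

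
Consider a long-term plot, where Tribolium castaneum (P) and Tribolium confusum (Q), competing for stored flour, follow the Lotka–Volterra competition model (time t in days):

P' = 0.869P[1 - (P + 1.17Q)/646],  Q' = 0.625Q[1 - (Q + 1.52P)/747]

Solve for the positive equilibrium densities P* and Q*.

P* ≈ 293, Q* ≈ 302

Setting both brackets to zero gives the nullclines P + 1.17Q = 646 and 1.52P + Q = 747.
Substituting Q = 747 - 1.52P into the first: P(1 - 1.17·1.52) = 646 - 1.17·747.
So P* = -228/-0.778 = 293, and then Q* = 747 - 1.52·293 = 302.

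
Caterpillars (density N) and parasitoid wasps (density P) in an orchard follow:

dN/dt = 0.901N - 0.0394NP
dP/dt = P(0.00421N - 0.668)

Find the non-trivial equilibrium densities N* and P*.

Set dP/dt = 0 with P > 0: 0.00421N - 0.668 = 0, so N* = 0.668/0.00421 = 159.
Set dN/dt = 0 with N > 0: 0.901 - 0.0394P = 0, so P* = 0.901/0.0394 = 22.9.

N* ≈ 159, P* ≈ 22.9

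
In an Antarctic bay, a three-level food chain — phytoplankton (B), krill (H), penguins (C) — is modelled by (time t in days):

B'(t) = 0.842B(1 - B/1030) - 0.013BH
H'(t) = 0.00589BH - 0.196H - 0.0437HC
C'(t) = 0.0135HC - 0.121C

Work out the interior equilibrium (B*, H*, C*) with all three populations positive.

From dC/dt = 0: 0.0135H* = 0.121, so H* = 8.96.
From dB/dt = 0: 0.842(1 - B*/1030) = 0.013·8.96, giving B* = 1030·(1 - 0.138) = 887.
From dH/dt = 0: 0.00589·887 - 0.196 = 0.0437C*, so C* = 5.03/0.0437 = 115.

B* ≈ 887, H* ≈ 8.96, C* ≈ 115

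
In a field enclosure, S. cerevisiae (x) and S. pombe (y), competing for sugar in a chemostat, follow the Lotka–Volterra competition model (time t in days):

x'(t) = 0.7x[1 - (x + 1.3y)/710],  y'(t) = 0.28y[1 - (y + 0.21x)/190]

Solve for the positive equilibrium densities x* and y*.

x* ≈ 637, y* ≈ 56.3

Setting both brackets to zero gives the nullclines x + 1.3y = 710 and 0.21x + y = 190.
Substituting y = 190 - 0.21x into the first: x(1 - 1.3·0.21) = 710 - 1.3·190.
So x* = 463/0.727 = 637, and then y* = 190 - 0.21·637 = 56.3.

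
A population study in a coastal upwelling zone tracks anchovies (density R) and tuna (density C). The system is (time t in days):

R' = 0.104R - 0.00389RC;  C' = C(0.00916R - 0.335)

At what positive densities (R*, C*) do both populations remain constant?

Set dC/dt = 0 with C > 0: 0.00916R - 0.335 = 0, so R* = 0.335/0.00916 = 36.6.
Set dR/dt = 0 with R > 0: 0.104 - 0.00389C = 0, so C* = 0.104/0.00389 = 26.7.

R* ≈ 36.6, C* ≈ 26.7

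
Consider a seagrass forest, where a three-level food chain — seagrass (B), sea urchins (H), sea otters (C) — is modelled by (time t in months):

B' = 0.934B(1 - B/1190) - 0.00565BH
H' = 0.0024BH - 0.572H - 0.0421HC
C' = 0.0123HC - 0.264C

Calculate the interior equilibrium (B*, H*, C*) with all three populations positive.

B* ≈ 1040, H* ≈ 21.5, C* ≈ 45.4

From dC/dt = 0: 0.0123H* = 0.264, so H* = 21.5.
From dB/dt = 0: 0.934(1 - B*/1190) = 0.00565·21.5, giving B* = 1190·(1 - 0.13) = 1040.
From dH/dt = 0: 0.0024·1040 - 0.572 = 0.0421C*, so C* = 1.91/0.0421 = 45.4.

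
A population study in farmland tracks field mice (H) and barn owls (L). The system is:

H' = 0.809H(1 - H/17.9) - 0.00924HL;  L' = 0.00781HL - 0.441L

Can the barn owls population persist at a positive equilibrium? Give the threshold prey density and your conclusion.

The predator equation gives dL/dt > 0 only when H > 0.441/0.00781 = 56.5.
Without the predator, H → K = 17.9. Since 17.9 < 56.5, the predator cannot invade.

Threshold H = 56.5; K < 56.5, so no, the predator goes extinct.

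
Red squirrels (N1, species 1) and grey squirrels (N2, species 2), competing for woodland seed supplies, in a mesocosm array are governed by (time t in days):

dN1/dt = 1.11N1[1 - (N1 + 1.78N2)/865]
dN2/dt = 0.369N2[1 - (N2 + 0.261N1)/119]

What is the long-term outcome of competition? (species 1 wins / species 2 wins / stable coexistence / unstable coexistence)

Compare the nullcline intercepts: K1/α12 = 865/1.78 = 486 > K2 = 119; K2/α21 = 119/0.261 = 456 < K1 = 865.
Since the inequalities point opposite ways, species 1 can invade but species 2 cannot.

species 1 excludes species 2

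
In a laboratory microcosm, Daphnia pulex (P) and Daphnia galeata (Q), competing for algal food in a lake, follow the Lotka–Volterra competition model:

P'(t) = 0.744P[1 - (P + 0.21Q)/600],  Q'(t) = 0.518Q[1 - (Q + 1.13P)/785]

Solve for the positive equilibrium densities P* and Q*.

P* ≈ 571, Q* ≈ 140

Setting both brackets to zero gives the nullclines P + 0.21Q = 600 and 1.13P + Q = 785.
Substituting Q = 785 - 1.13P into the first: P(1 - 0.21·1.13) = 600 - 0.21·785.
So P* = 435/0.763 = 571, and then Q* = 785 - 1.13·571 = 140.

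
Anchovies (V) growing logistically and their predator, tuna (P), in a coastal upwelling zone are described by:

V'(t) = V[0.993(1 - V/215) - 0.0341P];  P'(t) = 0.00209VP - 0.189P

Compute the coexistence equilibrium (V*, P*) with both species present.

From dP/dt = 0 with P > 0: 0.00209V* = 0.189, so V* = 90.4.
Substitute into dV/dt = 0: 0.993(1 - 90.4/215) = 0.0341P*.
The bracket is 0.579, giving P* = 0.575/0.0341 = 16.9.

V* ≈ 90.4, P* ≈ 16.9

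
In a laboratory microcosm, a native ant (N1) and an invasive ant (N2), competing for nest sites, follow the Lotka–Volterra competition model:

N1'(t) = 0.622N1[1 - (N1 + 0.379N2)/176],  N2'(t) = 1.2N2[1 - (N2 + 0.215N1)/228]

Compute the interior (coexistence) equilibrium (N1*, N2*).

N1* ≈ 97.5, N2* ≈ 207

Setting both brackets to zero gives the nullclines N1 + 0.379N2 = 176 and 0.215N1 + N2 = 228.
Substituting N2 = 228 - 0.215N1 into the first: N1(1 - 0.379·0.215) = 176 - 0.379·228.
So N1* = 89.6/0.919 = 97.5, and then N2* = 228 - 0.215·97.5 = 207.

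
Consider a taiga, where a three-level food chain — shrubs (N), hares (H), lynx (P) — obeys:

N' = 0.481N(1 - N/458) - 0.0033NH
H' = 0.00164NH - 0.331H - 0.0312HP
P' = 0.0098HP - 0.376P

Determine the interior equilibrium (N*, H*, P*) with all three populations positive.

From dP/dt = 0: 0.0098H* = 0.376, so H* = 38.4.
From dN/dt = 0: 0.481(1 - N*/458) = 0.0033·38.4, giving N* = 458·(1 - 0.263) = 337.
From dH/dt = 0: 0.00164·337 - 0.331 = 0.0312P*, so P* = 0.222/0.0312 = 7.13.

N* ≈ 337, H* ≈ 38.4, P* ≈ 7.13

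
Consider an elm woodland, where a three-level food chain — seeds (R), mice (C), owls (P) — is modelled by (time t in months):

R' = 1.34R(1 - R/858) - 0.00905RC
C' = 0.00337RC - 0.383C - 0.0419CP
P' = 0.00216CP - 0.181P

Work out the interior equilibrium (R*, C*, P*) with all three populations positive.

R* ≈ 372, C* ≈ 83.8, P* ≈ 20.8

From dP/dt = 0: 0.00216C* = 0.181, so C* = 83.8.
From dR/dt = 0: 1.34(1 - R*/858) = 0.00905·83.8, giving R* = 858·(1 - 0.566) = 372.
From dC/dt = 0: 0.00337·372 - 0.383 = 0.0419P*, so P* = 0.872/0.0419 = 20.8.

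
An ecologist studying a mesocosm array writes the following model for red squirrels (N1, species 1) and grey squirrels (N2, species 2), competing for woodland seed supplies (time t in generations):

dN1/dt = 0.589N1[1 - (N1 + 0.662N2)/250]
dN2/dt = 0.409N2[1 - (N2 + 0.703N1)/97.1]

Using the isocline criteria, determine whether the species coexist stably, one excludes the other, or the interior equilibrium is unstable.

Compare the nullcline intercepts: K1/α12 = 250/0.662 = 378 > K2 = 97.1; K2/α21 = 97.1/0.703 = 138 < K1 = 250.
Since the inequalities point opposite ways, species 1 can invade but species 2 cannot.

species 1 excludes species 2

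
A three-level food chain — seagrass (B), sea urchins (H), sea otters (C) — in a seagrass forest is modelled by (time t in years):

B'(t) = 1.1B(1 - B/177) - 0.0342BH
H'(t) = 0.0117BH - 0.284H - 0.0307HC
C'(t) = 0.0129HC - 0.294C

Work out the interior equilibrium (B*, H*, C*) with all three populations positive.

B* ≈ 51.6, H* ≈ 22.8, C* ≈ 10.4

From dC/dt = 0: 0.0129H* = 0.294, so H* = 22.8.
From dB/dt = 0: 1.1(1 - B*/177) = 0.0342·22.8, giving B* = 177·(1 - 0.709) = 51.6.
From dH/dt = 0: 0.0117·51.6 - 0.284 = 0.0307C*, so C* = 0.319/0.0307 = 10.4.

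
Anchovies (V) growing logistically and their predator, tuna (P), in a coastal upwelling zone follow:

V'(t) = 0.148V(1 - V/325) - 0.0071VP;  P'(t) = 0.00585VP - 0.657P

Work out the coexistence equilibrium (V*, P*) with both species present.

V* ≈ 112, P* ≈ 13.6

From dP/dt = 0 with P > 0: 0.00585V* = 0.657, so V* = 112.
Substitute into dV/dt = 0: 0.148(1 - 112/325) = 0.0071P*.
The bracket is 0.654, giving P* = 0.0969/0.0071 = 13.6.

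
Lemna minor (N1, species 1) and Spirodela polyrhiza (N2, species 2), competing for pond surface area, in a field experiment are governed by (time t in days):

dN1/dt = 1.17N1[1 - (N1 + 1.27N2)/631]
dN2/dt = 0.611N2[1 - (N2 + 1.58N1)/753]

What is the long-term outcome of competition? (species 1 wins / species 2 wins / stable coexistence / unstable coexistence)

Compare the nullcline intercepts: K1/α12 = 631/1.27 = 497 < K2 = 753; K2/α21 = 753/1.58 = 477 < K1 = 631.
Since both are reversed, neither can invade when rare; the interior point is a saddle.

unstable coexistence (outcome depends on initial conditions)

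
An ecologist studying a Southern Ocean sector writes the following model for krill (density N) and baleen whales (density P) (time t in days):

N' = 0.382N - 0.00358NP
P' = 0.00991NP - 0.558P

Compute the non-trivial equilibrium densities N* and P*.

N* ≈ 56.3, P* ≈ 107

Set dP/dt = 0 with P > 0: 0.00991N - 0.558 = 0, so N* = 0.558/0.00991 = 56.3.
Set dN/dt = 0 with N > 0: 0.382 - 0.00358P = 0, so P* = 0.382/0.00358 = 107.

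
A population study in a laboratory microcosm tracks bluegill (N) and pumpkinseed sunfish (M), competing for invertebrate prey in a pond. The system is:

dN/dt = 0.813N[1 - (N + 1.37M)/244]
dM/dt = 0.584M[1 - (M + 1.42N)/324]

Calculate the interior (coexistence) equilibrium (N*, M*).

N* ≈ 211, M* ≈ 23.8

Setting both brackets to zero gives the nullclines N + 1.37M = 244 and 1.42N + M = 324.
Substituting M = 324 - 1.42N into the first: N(1 - 1.37·1.42) = 244 - 1.37·324.
So N* = -200/-0.945 = 211, and then M* = 324 - 1.42·211 = 23.8.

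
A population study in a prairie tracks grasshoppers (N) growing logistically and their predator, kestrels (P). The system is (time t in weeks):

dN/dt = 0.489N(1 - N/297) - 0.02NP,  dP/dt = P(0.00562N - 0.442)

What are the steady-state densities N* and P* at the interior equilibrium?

N* ≈ 78.6, P* ≈ 18

From dP/dt = 0 with P > 0: 0.00562N* = 0.442, so N* = 78.6.
Substitute into dN/dt = 0: 0.489(1 - 78.6/297) = 0.02P*.
The bracket is 0.735, giving P* = 0.36/0.02 = 18.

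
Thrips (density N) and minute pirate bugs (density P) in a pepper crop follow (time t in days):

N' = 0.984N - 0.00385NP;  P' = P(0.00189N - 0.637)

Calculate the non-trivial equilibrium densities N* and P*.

Set dP/dt = 0 with P > 0: 0.00189N - 0.637 = 0, so N* = 0.637/0.00189 = 337.
Set dN/dt = 0 with N > 0: 0.984 - 0.00385P = 0, so P* = 0.984/0.00385 = 256.

N* ≈ 337, P* ≈ 256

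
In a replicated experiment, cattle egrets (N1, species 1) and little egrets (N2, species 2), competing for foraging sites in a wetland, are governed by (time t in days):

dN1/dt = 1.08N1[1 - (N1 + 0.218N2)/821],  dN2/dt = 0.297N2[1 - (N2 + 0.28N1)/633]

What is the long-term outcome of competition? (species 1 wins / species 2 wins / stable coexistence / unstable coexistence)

stable coexistence

Compare the nullcline intercepts: K1/α12 = 821/0.218 = 3770 > K2 = 633; K2/α21 = 633/0.28 = 2260 > K1 = 821.
Since both inequalities hold, each species can invade when rare, so the interior equilibrium is stable.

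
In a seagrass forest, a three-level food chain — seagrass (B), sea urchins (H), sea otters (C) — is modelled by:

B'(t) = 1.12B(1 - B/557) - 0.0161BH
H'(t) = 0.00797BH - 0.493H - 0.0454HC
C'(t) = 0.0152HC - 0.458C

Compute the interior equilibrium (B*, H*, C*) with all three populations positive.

B* ≈ 316, H* ≈ 30.1, C* ≈ 44.6

From dC/dt = 0: 0.0152H* = 0.458, so H* = 30.1.
From dB/dt = 0: 1.12(1 - B*/557) = 0.0161·30.1, giving B* = 557·(1 - 0.433) = 316.
From dH/dt = 0: 0.00797·316 - 0.493 = 0.0454C*, so C* = 2.02/0.0454 = 44.6.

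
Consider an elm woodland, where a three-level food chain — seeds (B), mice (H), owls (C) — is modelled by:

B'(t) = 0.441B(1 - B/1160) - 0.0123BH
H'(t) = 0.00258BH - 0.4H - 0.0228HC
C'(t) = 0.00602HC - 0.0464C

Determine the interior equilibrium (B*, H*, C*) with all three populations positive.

From dC/dt = 0: 0.00602H* = 0.0464, so H* = 7.71.
From dB/dt = 0: 0.441(1 - B*/1160) = 0.0123·7.71, giving B* = 1160·(1 - 0.215) = 911.
From dH/dt = 0: 0.00258·911 - 0.4 = 0.0228C*, so C* = 1.95/0.0228 = 85.5.

B* ≈ 911, H* ≈ 7.71, C* ≈ 85.5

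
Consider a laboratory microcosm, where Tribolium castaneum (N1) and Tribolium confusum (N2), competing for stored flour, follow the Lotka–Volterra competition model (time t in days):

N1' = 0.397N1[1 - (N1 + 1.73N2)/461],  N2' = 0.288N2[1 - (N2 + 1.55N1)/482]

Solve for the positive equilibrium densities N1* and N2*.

N1* ≈ 222, N2* ≈ 138

Setting both brackets to zero gives the nullclines N1 + 1.73N2 = 461 and 1.55N1 + N2 = 482.
Substituting N2 = 482 - 1.55N1 into the first: N1(1 - 1.73·1.55) = 461 - 1.73·482.
So N1* = -373/-1.68 = 222, and then N2* = 482 - 1.55·222 = 138.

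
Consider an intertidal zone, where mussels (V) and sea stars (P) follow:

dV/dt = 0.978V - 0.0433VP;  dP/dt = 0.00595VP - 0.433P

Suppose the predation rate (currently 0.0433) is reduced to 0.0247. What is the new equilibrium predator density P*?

At the interior fixed point, setting dV/dt = 0 with V > 0 fixes P* = (prey growth rate)/(VP coefficient) — independent of the other coefficients.
With the change, P* = 0.978/0.0247 = 39.6; it rises from 22.6.

P* ≈ 39.6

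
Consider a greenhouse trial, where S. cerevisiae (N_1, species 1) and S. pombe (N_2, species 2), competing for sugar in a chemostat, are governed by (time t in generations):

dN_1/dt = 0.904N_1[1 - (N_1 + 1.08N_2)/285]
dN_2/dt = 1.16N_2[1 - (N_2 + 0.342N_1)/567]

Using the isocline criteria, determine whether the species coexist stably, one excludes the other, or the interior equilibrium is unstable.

species 2 excludes species 1

Compare the nullcline intercepts: K1/α12 = 285/1.08 = 264 < K2 = 567; K2/α21 = 567/0.342 = 1660 > K1 = 285.
Since the inequalities point opposite ways, species 2 can invade but species 1 cannot.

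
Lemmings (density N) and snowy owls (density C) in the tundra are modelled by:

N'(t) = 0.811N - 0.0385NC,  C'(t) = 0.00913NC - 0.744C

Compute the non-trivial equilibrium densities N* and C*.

N* ≈ 81.5, C* ≈ 21.1

Set dC/dt = 0 with C > 0: 0.00913N - 0.744 = 0, so N* = 0.744/0.00913 = 81.5.
Set dN/dt = 0 with N > 0: 0.811 - 0.0385C = 0, so C* = 0.811/0.0385 = 21.1.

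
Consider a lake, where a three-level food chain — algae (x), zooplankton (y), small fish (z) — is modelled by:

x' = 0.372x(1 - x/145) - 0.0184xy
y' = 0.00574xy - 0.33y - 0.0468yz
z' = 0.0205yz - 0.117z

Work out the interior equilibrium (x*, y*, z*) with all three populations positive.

x* ≈ 104, y* ≈ 5.71, z* ≈ 5.71

From dz/dt = 0: 0.0205y* = 0.117, so y* = 5.71.
From dx/dt = 0: 0.372(1 - x*/145) = 0.0184·5.71, giving x* = 145·(1 - 0.282) = 104.
From dy/dt = 0: 0.00574·104 - 0.33 = 0.0468z*, so z* = 0.267/0.0468 = 5.71.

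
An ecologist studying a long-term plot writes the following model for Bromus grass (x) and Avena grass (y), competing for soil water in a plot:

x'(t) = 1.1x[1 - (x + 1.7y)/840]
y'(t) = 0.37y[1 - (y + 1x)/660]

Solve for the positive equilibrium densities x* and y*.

x* ≈ 403, y* ≈ 257

Setting both brackets to zero gives the nullclines x + 1.7y = 840 and 1x + y = 660.
Substituting y = 660 - 1x into the first: x(1 - 1.7·1) = 840 - 1.7·660.
So x* = -282/-0.7 = 403, and then y* = 660 - 1·403 = 257.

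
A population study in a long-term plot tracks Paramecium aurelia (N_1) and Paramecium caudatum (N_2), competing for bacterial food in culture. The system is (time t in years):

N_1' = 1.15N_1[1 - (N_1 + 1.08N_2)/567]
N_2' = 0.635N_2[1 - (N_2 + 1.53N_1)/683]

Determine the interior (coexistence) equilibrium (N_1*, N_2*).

N_1* ≈ 262, N_2* ≈ 283

Setting both brackets to zero gives the nullclines N_1 + 1.08N_2 = 567 and 1.53N_1 + N_2 = 683.
Substituting N_2 = 683 - 1.53N_1 into the first: N_1(1 - 1.08·1.53) = 567 - 1.08·683.
So N_1* = -171/-0.652 = 262, and then N_2* = 683 - 1.53·262 = 283.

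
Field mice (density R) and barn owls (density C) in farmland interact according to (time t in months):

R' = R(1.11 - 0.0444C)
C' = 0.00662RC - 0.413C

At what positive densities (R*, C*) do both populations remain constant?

Set dC/dt = 0 with C > 0: 0.00662R - 0.413 = 0, so R* = 0.413/0.00662 = 62.4.
Set dR/dt = 0 with R > 0: 1.11 - 0.0444C = 0, so C* = 1.11/0.0444 = 25.

R* ≈ 62.4, C* ≈ 25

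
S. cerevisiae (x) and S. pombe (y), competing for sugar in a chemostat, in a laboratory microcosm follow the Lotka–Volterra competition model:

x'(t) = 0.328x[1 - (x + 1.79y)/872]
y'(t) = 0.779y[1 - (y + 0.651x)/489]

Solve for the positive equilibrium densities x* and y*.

Setting both brackets to zero gives the nullclines x + 1.79y = 872 and 0.651x + y = 489.
Substituting y = 489 - 0.651x into the first: x(1 - 1.79·0.651) = 872 - 1.79·489.
So x* = -3.31/-0.165 = 20, and then y* = 489 - 0.651·20 = 476.

x* ≈ 20, y* ≈ 476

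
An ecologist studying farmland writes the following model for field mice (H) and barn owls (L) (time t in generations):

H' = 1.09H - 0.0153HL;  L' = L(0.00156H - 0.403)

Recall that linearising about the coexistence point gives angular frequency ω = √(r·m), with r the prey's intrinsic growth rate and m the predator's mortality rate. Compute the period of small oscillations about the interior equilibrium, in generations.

Here r = 1.09 and m = 0.403, so r·m = 0.439.
ω = √0.439 = 0.663 per generation, hence T = 2π/ω ≈ 9.48 generations.

T ≈ 9.48 generations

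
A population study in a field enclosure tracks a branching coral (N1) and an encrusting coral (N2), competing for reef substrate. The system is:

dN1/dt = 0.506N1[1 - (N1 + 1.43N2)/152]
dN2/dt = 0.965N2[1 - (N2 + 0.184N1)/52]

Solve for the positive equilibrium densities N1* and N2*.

N1* ≈ 105, N2* ≈ 32.6

Setting both brackets to zero gives the nullclines N1 + 1.43N2 = 152 and 0.184N1 + N2 = 52.
Substituting N2 = 52 - 0.184N1 into the first: N1(1 - 1.43·0.184) = 152 - 1.43·52.
So N1* = 77.6/0.737 = 105, and then N2* = 52 - 0.184·105 = 32.6.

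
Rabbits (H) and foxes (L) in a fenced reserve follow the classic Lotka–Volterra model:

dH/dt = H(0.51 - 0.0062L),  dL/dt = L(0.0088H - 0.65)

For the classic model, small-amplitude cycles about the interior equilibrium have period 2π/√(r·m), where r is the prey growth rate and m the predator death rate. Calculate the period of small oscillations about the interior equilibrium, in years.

T ≈ 10.9 years

Here r = 0.51 and m = 0.65, so r·m = 0.332.
ω = √0.332 = 0.576 per year, hence T = 2π/ω ≈ 10.9 years.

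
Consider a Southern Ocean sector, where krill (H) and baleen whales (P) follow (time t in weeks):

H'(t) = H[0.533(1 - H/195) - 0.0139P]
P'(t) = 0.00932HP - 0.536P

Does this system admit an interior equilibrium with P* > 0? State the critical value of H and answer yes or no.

Threshold H = 57.5; K > 57.5, so yes, the predator persists.

The predator equation gives dP/dt > 0 only when H > 0.536/0.00932 = 57.5.
Without the predator, H → K = 195. Since 195 > 57.5, the predator can invade and persist.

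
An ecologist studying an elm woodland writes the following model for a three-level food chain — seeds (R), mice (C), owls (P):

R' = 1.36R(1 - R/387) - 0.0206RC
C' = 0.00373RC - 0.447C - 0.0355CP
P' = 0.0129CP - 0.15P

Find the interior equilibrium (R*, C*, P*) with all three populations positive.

R* ≈ 319, C* ≈ 11.6, P* ≈ 20.9

From dP/dt = 0: 0.0129C* = 0.15, so C* = 11.6.
From dR/dt = 0: 1.36(1 - R*/387) = 0.0206·11.6, giving R* = 387·(1 - 0.176) = 319.
From dC/dt = 0: 0.00373·319 - 0.447 = 0.0355P*, so P* = 0.742/0.0355 = 20.9.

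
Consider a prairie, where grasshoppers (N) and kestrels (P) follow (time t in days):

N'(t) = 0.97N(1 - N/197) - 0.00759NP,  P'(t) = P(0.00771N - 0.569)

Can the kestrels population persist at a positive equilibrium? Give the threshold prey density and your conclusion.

The predator equation gives dP/dt > 0 only when N > 0.569/0.00771 = 73.8.
Without the predator, N → K = 197. Since 197 > 73.8, the predator can invade and persist.

Threshold N = 73.8; K > 73.8, so yes, the predator persists.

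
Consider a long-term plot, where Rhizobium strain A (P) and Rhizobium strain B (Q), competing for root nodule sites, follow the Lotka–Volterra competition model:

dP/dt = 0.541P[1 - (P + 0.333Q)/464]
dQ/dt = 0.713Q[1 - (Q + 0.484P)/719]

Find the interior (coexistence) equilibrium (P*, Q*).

Setting both brackets to zero gives the nullclines P + 0.333Q = 464 and 0.484P + Q = 719.
Substituting Q = 719 - 0.484P into the first: P(1 - 0.333·0.484) = 464 - 0.333·719.
So P* = 225/0.839 = 268, and then Q* = 719 - 0.484·268 = 589.

P* ≈ 268, Q* ≈ 589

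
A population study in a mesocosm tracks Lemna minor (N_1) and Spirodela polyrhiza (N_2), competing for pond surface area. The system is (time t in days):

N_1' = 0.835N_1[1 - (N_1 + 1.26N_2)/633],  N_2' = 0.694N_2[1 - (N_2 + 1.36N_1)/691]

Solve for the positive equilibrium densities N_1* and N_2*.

Setting both brackets to zero gives the nullclines N_1 + 1.26N_2 = 633 and 1.36N_1 + N_2 = 691.
Substituting N_2 = 691 - 1.36N_1 into the first: N_1(1 - 1.26·1.36) = 633 - 1.26·691.
So N_1* = -238/-0.714 = 333, and then N_2* = 691 - 1.36·333 = 238.

N_1* ≈ 333, N_2* ≈ 238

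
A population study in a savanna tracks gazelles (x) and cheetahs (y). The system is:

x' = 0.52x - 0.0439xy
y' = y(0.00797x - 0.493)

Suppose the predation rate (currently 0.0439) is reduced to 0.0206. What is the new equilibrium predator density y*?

y* ≈ 25.2

At the interior fixed point, setting dx/dt = 0 with x > 0 fixes y* = (prey growth rate)/(xy coefficient) — independent of the other coefficients.
With the change, y* = 0.52/0.0206 = 25.2; it rises from 11.8.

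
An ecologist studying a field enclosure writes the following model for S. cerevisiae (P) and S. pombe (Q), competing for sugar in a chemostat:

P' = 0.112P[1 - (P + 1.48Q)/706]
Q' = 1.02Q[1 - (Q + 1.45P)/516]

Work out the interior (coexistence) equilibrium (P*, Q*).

P* ≈ 50.3, Q* ≈ 443

Setting both brackets to zero gives the nullclines P + 1.48Q = 706 and 1.45P + Q = 516.
Substituting Q = 516 - 1.45P into the first: P(1 - 1.48·1.45) = 706 - 1.48·516.
So P* = -57.7/-1.15 = 50.3, and then Q* = 516 - 1.45·50.3 = 443.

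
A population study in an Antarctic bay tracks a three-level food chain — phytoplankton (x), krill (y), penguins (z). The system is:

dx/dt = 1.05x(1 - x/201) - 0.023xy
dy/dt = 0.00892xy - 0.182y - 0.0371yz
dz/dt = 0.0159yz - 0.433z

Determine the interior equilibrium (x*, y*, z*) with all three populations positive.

x* ≈ 81.1, y* ≈ 27.2, z* ≈ 14.6

From dz/dt = 0: 0.0159y* = 0.433, so y* = 27.2.
From dx/dt = 0: 1.05(1 - x*/201) = 0.023·27.2, giving x* = 201·(1 - 0.597) = 81.1.
From dy/dt = 0: 0.00892·81.1 - 0.182 = 0.0371z*, so z* = 0.541/0.0371 = 14.6.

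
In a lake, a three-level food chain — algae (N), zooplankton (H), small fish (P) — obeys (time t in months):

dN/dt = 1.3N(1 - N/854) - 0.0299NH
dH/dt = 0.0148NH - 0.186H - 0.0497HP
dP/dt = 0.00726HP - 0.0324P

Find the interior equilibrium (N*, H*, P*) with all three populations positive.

From dP/dt = 0: 0.00726H* = 0.0324, so H* = 4.46.
From dN/dt = 0: 1.3(1 - N*/854) = 0.0299·4.46, giving N* = 854·(1 - 0.103) = 766.
From dH/dt = 0: 0.0148·766 - 0.186 = 0.0497P*, so P* = 11.2/0.0497 = 224.

N* ≈ 766, H* ≈ 4.46, P* ≈ 224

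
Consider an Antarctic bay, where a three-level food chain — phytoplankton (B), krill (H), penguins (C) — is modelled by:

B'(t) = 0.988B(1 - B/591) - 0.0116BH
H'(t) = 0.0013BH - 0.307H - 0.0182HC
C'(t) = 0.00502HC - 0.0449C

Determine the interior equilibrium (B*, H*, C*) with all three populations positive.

From dC/dt = 0: 0.00502H* = 0.0449, so H* = 8.94.
From dB/dt = 0: 0.988(1 - B*/591) = 0.0116·8.94, giving B* = 591·(1 - 0.105) = 529.
From dH/dt = 0: 0.0013·529 - 0.307 = 0.0182C*, so C* = 0.381/0.0182 = 20.9.

B* ≈ 529, H* ≈ 8.94, C* ≈ 20.9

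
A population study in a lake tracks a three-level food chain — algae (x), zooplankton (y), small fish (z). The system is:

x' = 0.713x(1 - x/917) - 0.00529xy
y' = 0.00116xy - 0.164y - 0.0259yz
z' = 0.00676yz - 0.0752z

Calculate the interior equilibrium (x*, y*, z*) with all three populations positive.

From dz/dt = 0: 0.00676y* = 0.0752, so y* = 11.1.
From dx/dt = 0: 0.713(1 - x*/917) = 0.00529·11.1, giving x* = 917·(1 - 0.0825) = 841.
From dy/dt = 0: 0.00116·841 - 0.164 = 0.0259z*, so z* = 0.812/0.0259 = 31.3.

x* ≈ 841, y* ≈ 11.1, z* ≈ 31.3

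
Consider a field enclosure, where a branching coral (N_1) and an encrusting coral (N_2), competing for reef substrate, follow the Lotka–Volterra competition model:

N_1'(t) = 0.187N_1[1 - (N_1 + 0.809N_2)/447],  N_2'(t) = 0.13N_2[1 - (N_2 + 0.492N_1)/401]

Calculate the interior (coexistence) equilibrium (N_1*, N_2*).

N_1* ≈ 204, N_2* ≈ 301

Setting both brackets to zero gives the nullclines N_1 + 0.809N_2 = 447 and 0.492N_1 + N_2 = 401.
Substituting N_2 = 401 - 0.492N_1 into the first: N_1(1 - 0.809·0.492) = 447 - 0.809·401.
So N_1* = 123/0.602 = 204, and then N_2* = 401 - 0.492·204 = 301.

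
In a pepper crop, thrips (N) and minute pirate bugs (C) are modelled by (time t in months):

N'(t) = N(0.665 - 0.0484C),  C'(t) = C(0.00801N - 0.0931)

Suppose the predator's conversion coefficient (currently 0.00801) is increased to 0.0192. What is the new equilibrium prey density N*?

N* ≈ 4.85

At the interior fixed point, setting dC/dt = 0 with C > 0 fixes N* = (predator death rate)/(NC coefficient) — independent of the other coefficients.
With the change, N* = 0.0931/0.0192 = 4.85; it falls from 11.6.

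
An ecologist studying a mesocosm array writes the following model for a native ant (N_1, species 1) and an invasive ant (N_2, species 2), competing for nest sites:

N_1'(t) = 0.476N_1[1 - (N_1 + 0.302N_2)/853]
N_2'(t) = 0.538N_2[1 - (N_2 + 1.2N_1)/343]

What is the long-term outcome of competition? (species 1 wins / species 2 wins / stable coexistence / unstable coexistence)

species 1 excludes species 2

Compare the nullcline intercepts: K1/α12 = 853/0.302 = 2820 > K2 = 343; K2/α21 = 343/1.2 = 286 < K1 = 853.
Since the inequalities point opposite ways, species 1 can invade but species 2 cannot.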